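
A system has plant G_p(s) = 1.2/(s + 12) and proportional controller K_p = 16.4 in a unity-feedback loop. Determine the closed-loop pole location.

Closed-loop transfer function: T(s) = K_p·G_p(s)/(1 + K_p·G_p(s)) = 19.68/(s + 12 + 19.68) = 19.68/(s + 31.68).
The closed-loop pole is at s = −31.68.

s = -31.68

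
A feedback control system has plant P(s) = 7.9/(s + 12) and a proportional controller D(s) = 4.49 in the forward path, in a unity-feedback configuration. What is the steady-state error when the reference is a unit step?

0.253

The loop is type 0. Static position error constant K_pos = D(0)·P(0) = 4.49·0.6583 = 2.956.
Steady-state error to a unit step: e_ss = 1/(1+K_pos) = 1/3.956 = 0.253.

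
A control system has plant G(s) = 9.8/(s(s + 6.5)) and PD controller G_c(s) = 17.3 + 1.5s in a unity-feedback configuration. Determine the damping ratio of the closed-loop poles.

ζ = 0.814

Forward path: (17.3 + 1.5s)·9.8/(s(s+6.5)). The closed-loop characteristic equation is s² + (6.5 + 9.8·1.5)s + 9.8·17.3 = 0.
That is s² + 21.2s + 169.5 = 0, so ω_n = 13.02 rad/s and ζ = 21.2/(2·13.02) = 0.8141.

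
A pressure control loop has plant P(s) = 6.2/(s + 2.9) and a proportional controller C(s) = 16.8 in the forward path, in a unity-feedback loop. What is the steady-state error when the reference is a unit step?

The loop is type 0. Static position error constant K_pos = C(0)·P(0) = 16.8·2.138 = 35.92.
Steady-state error to a unit step: e_ss = 1/(1+K_pos) = 1/36.92 = 0.0271.

0.0271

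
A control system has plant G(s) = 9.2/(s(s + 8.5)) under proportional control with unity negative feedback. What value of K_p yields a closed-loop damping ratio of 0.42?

Closed-loop characteristic equation: s² + 8.5s + K_p·9.2 = 0.
So ω_n = √(9.2K_p) and 2ζω_n = 8.5, giving ζ = 8.5/(2√(9.2K_p)).
Setting ζ = 0.42: √(9.2K_p) = 8.5/(2·0.42) = 10.12, so K_p = 102.4/9.2 = 11.1.

K_p = 11.1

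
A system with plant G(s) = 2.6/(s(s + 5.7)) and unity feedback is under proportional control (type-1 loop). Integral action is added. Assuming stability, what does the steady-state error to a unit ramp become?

The integrator raises the loop to type 2, so K_v → ∞ and e_ss to a ramp is zero.

0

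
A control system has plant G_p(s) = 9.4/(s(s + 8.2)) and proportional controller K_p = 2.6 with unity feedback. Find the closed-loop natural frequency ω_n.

The closed-loop denominator is s(s+8.2) + 2.6·9.4 = s² + 8.2s + 24.44.
So ω_n² = 24.44 ⇒ ω_n = 4.944 rad/s, and ζ = 8.2/(2ω_n) = 0.829.

ω_n = 4.94 rad/s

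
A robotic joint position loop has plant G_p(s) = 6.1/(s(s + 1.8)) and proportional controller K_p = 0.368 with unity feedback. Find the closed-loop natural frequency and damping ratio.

With unity feedback the closed-loop characteristic equation is s² + 1.8s + 0.368·6.1 = s² + 1.8s + 2.245 = 0.
Matching s² + 2ζω_n s + ω_n²: ω_n = √2.245 = 1.498 rad/s and 2ζω_n = 1.8, so ζ = 1.8/(2·1.498) = 0.601.

ω_n = 1.5 rad/s, ζ = 0.601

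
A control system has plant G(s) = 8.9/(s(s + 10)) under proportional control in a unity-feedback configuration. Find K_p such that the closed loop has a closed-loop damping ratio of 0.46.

Closed-loop characteristic equation: s² + 10s + K_p·8.9 = 0.
So ω_n = √(8.9K_p) and 2ζω_n = 10, giving ζ = 10/(2√(8.9K_p)).
Setting ζ = 0.46: √(8.9K_p) = 10/(2·0.46) = 10.87, so K_p = 118.1/8.9 = 13.3.

K_p = 13.3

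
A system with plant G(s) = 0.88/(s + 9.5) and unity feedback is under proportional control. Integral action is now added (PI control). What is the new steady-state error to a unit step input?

Adding integral action puts a pole at s = 0 in the forward path, raising the system type to 1; a type-1 loop has zero steady-state error to a step.

0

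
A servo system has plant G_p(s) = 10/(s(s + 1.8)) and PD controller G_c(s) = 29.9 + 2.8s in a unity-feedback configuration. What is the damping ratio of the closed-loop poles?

ζ = 0.862

Forward path: (29.9 + 2.8s)·10/(s(s+1.8)). The closed-loop characteristic equation is s² + (1.8 + 10·2.8)s + 10·29.9 = 0.
That is s² + 29.8s + 299 = 0, so ω_n = 17.29 rad/s and ζ = 29.8/(2·17.29) = 0.8617.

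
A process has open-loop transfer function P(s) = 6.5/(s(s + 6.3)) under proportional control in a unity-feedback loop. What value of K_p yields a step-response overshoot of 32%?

From %OS = 100·exp(−πζ/√(1−ζ²)) = 32%, ζ = −ln(0.32)/√(π²+ln²(0.32)) = 0.341.
Characteristic equation s² + 6.3s + 6.5K_p = 0 gives ζ = 6.3/(2√(6.5K_p)).
Setting ζ = 0.341: √(6.5K_p) = 6.3/(2·0.341) = 9.239, so K_p = 85.35/6.5 = 13.1.

K_p = 13.1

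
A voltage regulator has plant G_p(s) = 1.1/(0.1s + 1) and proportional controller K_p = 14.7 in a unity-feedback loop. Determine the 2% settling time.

Closed loop: T(s) = K_p·G_p/(1+K_p·G_p) = 16.17/(0.1s + 1 + 16.17), with pole at s = −(1 + 16.17)/0.1 = −171.7.
τ = 1/171.7 = 0.005824 s, so 2% settling time ≈ 4τ = 0.0233 s.

T_s ≈ 0.0233 s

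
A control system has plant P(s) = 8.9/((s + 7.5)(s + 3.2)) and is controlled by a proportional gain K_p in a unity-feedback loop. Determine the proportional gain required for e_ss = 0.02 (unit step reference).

Steady-state error for a unit step on this type-0 loop is 1/(1 + K_p·P(0)).
P(0) = 0.3708. Require 1/(1 + K_p·0.3708) = 0.02, so 1 + 0.3708·K_p = 50.
K_p = (50 − 1)/0.3708 = 132.

K_p = 132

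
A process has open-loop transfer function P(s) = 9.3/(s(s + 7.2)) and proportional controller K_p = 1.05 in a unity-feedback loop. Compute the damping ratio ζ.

With unity feedback the closed-loop characteristic equation is s² + 7.2s + 1.05·9.3 = s² + 7.2s + 9.765 = 0.
Matching s² + 2ζω_n s + ω_n²: ω_n = √9.765 = 3.125 rad/s and 2ζω_n = 7.2, so ζ = 7.2/(2·3.125) = 1.15.

ζ = 1.15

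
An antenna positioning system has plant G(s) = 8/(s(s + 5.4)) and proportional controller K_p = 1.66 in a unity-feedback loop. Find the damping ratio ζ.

ζ = 0.741

1 + K_p·G(s) = 0 gives s² + 5.4s + 13.28 = 0.
Matching s² + 2ζω_n s + ω_n²: ω_n = √13.28 = 3.644 rad/s and 2ζω_n = 5.4, so ζ = 5.4/(2·3.644) = 0.741.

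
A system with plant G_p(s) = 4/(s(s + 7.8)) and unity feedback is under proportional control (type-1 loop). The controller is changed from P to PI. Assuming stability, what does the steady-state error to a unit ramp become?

0

The integrator raises the loop to type 2, so K_v → ∞ and e_ss to a ramp is zero.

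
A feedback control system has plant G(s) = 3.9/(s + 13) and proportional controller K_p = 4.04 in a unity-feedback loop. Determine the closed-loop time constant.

τ = 0.0348 s

Closed-loop transfer function: T(s) = K_p·G(s)/(1 + K_p·G(s)) = 15.76/(s + 13 + 15.76) = 15.76/(s + 28.76).
Time constant τ = 1/28.76 = 0.0348 s.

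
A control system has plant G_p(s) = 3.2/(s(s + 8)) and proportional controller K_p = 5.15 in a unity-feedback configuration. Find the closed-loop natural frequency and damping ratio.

The closed-loop denominator is s(s+8) + 5.15·3.2 = s² + 8s + 16.48.
Matching s² + 2ζω_n s + ω_n²: ω_n = √16.48 = 4.06 rad/s and 2ζω_n = 8, so ζ = 8/(2·4.06) = 0.985.

ω_n = 4.06 rad/s, ζ = 0.985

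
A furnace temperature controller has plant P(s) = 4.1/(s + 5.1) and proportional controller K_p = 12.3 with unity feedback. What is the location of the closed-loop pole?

Closed-loop transfer function: T(s) = K_p·P(s)/(1 + K_p·P(s)) = 50.43/(s + 5.1 + 50.43) = 50.43/(s + 55.53).
The closed-loop pole is at s = −55.53.

s = -55.53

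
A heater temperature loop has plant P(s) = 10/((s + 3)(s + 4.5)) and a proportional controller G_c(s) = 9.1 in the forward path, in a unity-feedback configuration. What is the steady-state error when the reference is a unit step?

The loop is type 0. Static position error constant K_pos = G_c(0)·P(0) = 9.1·0.7407 = 6.741.
Steady-state error to a unit step: e_ss = 1/(1+K_pos) = 1/7.741 = 0.129.

0.129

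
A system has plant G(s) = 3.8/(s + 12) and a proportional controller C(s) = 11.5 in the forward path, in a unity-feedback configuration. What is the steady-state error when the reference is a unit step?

The loop is type 0. Static position error constant K_pos = C(0)·G(0) = 11.5·0.3167 = 3.642.
Steady-state error to a unit step: e_ss = 1/(1+K_pos) = 1/4.642 = 0.215.

0.215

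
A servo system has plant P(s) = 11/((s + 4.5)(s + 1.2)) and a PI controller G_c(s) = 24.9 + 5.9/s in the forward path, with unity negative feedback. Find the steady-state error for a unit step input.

0

The open loop G_c(s)P(s) has a pole at the origin (type 1), so the static position error constant is infinite and e_ss = 1/(1+∞) = 0.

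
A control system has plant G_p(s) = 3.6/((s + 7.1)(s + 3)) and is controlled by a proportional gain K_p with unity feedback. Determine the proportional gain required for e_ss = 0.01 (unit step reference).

K_p = 586

The loop is type 0, so e_ss(step) = 1/(1 + K_pos) with K_pos = K_p·G_p(0).
G_p(0) = 0.169. Require 1/(1 + K_p·0.169) = 0.01, so 1 + 0.169·K_p = 100.
K_p = (100 − 1)/0.169 = 586.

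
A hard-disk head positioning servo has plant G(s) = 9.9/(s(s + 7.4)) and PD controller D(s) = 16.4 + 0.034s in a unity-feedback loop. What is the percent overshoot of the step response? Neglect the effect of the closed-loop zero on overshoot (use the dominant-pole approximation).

Forward path: (16.4 + 0.034s)·9.9/(s(s+7.4)). The closed-loop characteristic equation is s² + (7.4 + 9.9·0.034)s + 9.9·16.4 = 0.
That is s² + 7.737s + 162.4 = 0, so ω_n = 12.74 rad/s and ζ = 7.737/(2·12.74) = 0.3036.
%OS = 100·exp(−πζ/√(1−ζ²)) = 36.8%.

36.8%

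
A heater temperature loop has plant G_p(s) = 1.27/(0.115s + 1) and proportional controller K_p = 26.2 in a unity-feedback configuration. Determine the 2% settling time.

Closed loop: T(s) = K_p·G_p/(1+K_p·G_p) = 33.27/(0.115s + 1 + 33.27), with pole at s = −(1 + 33.27)/0.115 = −298.
τ = 1/298 = 0.003355 s, so 2% settling time ≈ 4τ = 0.0134 s.

T_s ≈ 0.0134 s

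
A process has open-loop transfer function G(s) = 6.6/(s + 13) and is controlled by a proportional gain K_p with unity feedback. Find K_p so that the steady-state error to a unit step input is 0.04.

For a type-0 loop with proportional control, e_ss = 1/(1 + K_p·G(0)).
G(0) = 0.5077. Require 1/(1 + K_p·0.5077) = 0.04, so 1 + 0.5077·K_p = 25.
K_p = (25 − 1)/0.5077 = 47.3.

K_p = 47.3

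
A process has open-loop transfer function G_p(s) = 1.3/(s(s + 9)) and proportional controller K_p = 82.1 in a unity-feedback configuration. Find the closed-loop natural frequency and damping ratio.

With unity feedback the closed-loop characteristic equation is s² + 9s + 82.1·1.3 = s² + 9s + 106.7 = 0.
So ω_n² = 106.7 ⇒ ω_n = 10.33 rad/s, and ζ = 9/(2ω_n) = 0.436.

ω_n = 10.3 rad/s, ζ = 0.436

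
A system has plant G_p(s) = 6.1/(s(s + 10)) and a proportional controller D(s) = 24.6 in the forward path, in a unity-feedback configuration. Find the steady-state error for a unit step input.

The open loop D(s)G_p(s) has a pole at the origin (type 1), so the static position error constant is infinite and e_ss = 1/(1+∞) = 0.

0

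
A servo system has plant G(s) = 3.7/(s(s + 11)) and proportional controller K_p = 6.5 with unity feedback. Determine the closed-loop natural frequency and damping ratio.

ω_n = 4.9 rad/s, ζ = 1.12

1 + K_p·G(s) = 0 gives s² + 11s + 24.05 = 0.
Matching s² + 2ζω_n s + ω_n²: ω_n = √24.05 = 4.904 rad/s and 2ζω_n = 11, so ζ = 11/(2·4.904) = 1.12.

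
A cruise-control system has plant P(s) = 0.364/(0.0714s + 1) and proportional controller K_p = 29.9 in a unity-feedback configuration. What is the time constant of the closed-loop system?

Closed loop: T(s) = K_p·P/(1+K_p·P) = 10.88/(0.0714s + 1 + 10.88), with pole at s = −(1 + 10.88)/0.0714 = −166.4.
Closed-loop time constant τ = 1/166.4 = 0.00601 s.

τ = 0.00601 s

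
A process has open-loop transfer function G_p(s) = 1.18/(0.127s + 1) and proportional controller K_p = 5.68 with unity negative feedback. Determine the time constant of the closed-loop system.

Closed loop: T(s) = K_p·G_p/(1+K_p·G_p) = 6.702/(0.127s + 1 + 6.702), with pole at s = −(1 + 6.702)/0.127 = −60.65.
Closed-loop time constant τ = 1/60.65 = 0.0165 s.

τ = 0.0165 s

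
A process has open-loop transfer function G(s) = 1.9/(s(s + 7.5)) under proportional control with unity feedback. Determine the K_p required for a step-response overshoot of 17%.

From %OS = 100·exp(−πζ/√(1−ζ²)) = 17%, ζ = −ln(0.17)/√(π²+ln²(0.17)) = 0.4913.
Characteristic equation s² + 7.5s + 1.9K_p = 0 gives ζ = 7.5/(2√(1.9K_p)).
Setting ζ = 0.4913: √(1.9K_p) = 7.5/(2·0.4913) = 7.633, so K_p = 58.27/1.9 = 30.7.

K_p = 30.7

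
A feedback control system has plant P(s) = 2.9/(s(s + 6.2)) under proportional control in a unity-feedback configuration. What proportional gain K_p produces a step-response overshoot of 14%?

K_p = 11.8

From %OS = 100·exp(−πζ/√(1−ζ²)) = 14%, ζ = −ln(0.14)/√(π²+ln²(0.14)) = 0.5305.
Characteristic equation s² + 6.2s + 2.9K_p = 0 gives ζ = 6.2/(2√(2.9K_p)).
Setting ζ = 0.5305: √(2.9K_p) = 6.2/(2·0.5305) = 5.843, so K_p = 34.15/2.9 = 11.8.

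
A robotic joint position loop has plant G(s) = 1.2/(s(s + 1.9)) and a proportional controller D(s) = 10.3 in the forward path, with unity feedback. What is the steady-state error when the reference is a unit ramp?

The loop has one pole at the origin (type 1). Velocity error constant K_v = lim_{s→0} s·D(s)G(s) = 10.3·1.2/1.9 = 6.505.
Steady-state error to a unit ramp: e_ss = 1/K_v = 0.154.

0.154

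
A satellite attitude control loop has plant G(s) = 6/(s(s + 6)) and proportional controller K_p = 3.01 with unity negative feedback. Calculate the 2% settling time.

T_s ≈ 1.33 s

Closed-loop characteristic equation: s² + 6s + 18.06 = 0, so ω_n = 4.25 rad/s and ζ = 6/(2·4.25) = 0.7059.
2% settling time T_s ≈ 4/(ζω_n) = 4/3 = 1.33 s.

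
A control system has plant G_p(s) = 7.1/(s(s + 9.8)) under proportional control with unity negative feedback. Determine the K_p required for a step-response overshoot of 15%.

From %OS = 100·exp(−πζ/√(1−ζ²)) = 15%, ζ = −ln(0.15)/√(π²+ln²(0.15)) = 0.5169.
Characteristic equation s² + 9.8s + 7.1K_p = 0 gives ζ = 9.8/(2√(7.1K_p)).
Setting ζ = 0.5169: √(7.1K_p) = 9.8/(2·0.5169) = 9.479, so K_p = 89.85/7.1 = 12.7.

K_p = 12.7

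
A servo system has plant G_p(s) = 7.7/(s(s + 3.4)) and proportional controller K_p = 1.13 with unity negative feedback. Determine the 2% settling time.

T_s ≈ 2.35 s

From 1 + K_pG_p(s) = 0: s² + 3.4s + 8.701 = 0 ⇒ ω_n = 2.95, ζ = 0.5763.
2% settling time T_s ≈ 4/(ζω_n) = 4/1.7 = 2.35 s.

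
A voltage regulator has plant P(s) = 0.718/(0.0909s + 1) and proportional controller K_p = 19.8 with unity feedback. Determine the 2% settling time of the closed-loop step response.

Closed loop: T(s) = K_p·P/(1+K_p·P) = 14.22/(0.0909s + 1 + 14.22), with pole at s = −(1 + 14.22)/0.0909 = −167.4.
τ = 1/167.4 = 0.005974 s, so 2% settling time ≈ 4τ = 0.0239 s.

T_s ≈ 0.0239 s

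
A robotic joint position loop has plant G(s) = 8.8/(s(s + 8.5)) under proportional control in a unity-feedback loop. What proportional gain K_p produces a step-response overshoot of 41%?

K_p = 27.5

From %OS = 100·exp(−πζ/√(1−ζ²)) = 41%, ζ = −ln(0.41)/√(π²+ln²(0.41)) = 0.273.
Characteristic equation s² + 8.5s + 8.8K_p = 0 gives ζ = 8.5/(2√(8.8K_p)).
Setting ζ = 0.273: √(8.8K_p) = 8.5/(2·0.273) = 15.57, so K_p = 242.3/8.8 = 27.5.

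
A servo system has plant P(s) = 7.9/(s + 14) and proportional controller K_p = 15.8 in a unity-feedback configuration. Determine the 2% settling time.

T_s ≈ 0.0288 s

Closed-loop transfer function: T(s) = K_p·P(s)/(1 + K_p·P(s)) = 124.8/(s + 14 + 124.8) = 124.8/(s + 138.8).
Time constant τ = 1/138.8 = 0.007204 s, so the 2% settling time is about 4τ = 0.0288 s.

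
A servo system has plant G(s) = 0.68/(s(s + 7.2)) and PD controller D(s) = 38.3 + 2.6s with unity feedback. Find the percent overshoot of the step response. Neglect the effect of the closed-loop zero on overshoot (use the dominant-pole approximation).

0.309%

Forward path: (38.3 + 2.6s)·0.68/(s(s+7.2)). The closed-loop characteristic equation is s² + (7.2 + 0.68·2.6)s + 0.68·38.3 = 0.
That is s² + 8.968s + 26.04 = 0, so ω_n = 5.103 rad/s and ζ = 8.968/(2·5.103) = 0.8786.
%OS = 100·exp(−πζ/√(1−ζ²)) = 0.309%.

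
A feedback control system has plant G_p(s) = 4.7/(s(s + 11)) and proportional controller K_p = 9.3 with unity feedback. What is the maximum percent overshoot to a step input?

0.901%

Closed-loop characteristic equation: s² + 11s + 43.71 = 0, so ω_n = 6.611 rad/s and ζ = 11/(2·6.611) = 0.8319.
%OS = 100·exp(−πζ/√(1−ζ²)) = 100·exp(−π·0.8319/√0.3079) = 0.901%.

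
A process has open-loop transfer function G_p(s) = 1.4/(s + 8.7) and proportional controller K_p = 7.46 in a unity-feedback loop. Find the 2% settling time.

T_s ≈ 0.209 s

Closed-loop transfer function: T(s) = K_p·G_p(s)/(1 + K_p·G_p(s)) = 10.44/(s + 8.7 + 10.44) = 10.44/(s + 19.14).
Time constant τ = 1/19.14 = 0.05224 s, so the 2% settling time is about 4τ = 0.209 s.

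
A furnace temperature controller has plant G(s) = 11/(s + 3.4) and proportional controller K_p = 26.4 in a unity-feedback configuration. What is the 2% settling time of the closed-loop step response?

Closed-loop transfer function: T(s) = K_p·G(s)/(1 + K_p·G(s)) = 290.4/(s + 3.4 + 290.4) = 290.4/(s + 293.8).
Time constant τ = 1/293.8 = 0.003404 s, so the 2% settling time is about 4τ = 0.0136 s.

T_s ≈ 0.0136 s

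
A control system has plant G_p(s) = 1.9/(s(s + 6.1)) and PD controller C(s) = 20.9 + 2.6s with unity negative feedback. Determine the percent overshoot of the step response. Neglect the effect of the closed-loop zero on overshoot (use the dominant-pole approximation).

Forward path: (20.9 + 2.6s)·1.9/(s(s+6.1)). The closed-loop characteristic equation is s² + (6.1 + 1.9·2.6)s + 1.9·20.9 = 0.
That is s² + 11.04s + 39.71 = 0, so ω_n = 6.302 rad/s and ζ = 11.04/(2·6.302) = 0.876.
%OS = 100·exp(−πζ/√(1−ζ²)) = 0.333%.

0.333%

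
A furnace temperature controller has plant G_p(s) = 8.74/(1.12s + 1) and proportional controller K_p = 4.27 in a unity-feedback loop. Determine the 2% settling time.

Closed loop: T(s) = K_p·G_p/(1+K_p·G_p) = 37.32/(1.12s + 1 + 37.32), with pole at s = −(1 + 37.32)/1.12 = −34.21.
τ = 1/34.21 = 0.02923 s, so 2% settling time ≈ 4τ = 0.117 s.

T_s ≈ 0.117 s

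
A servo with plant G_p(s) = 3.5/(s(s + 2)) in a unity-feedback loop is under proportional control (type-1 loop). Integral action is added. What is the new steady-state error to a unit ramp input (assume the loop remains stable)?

0

The integrator raises the loop to type 2, so K_v → ∞ and e_ss to a ramp is zero.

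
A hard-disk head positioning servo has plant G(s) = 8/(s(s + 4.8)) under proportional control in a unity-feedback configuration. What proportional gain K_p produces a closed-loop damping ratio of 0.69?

K_p = 1.51

Closed-loop characteristic equation: s² + 4.8s + K_p·8 = 0.
So ω_n = √(8K_p) and 2ζω_n = 4.8, giving ζ = 4.8/(2√(8K_p)).
Setting ζ = 0.69: √(8K_p) = 4.8/(2·0.69) = 3.478, so K_p = 12.1/8 = 1.51.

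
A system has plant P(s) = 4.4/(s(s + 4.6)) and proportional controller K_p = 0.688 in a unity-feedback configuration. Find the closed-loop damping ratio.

With unity feedback the closed-loop characteristic equation is s² + 4.6s + 0.688·4.4 = s² + 4.6s + 3.027 = 0.
So ω_n² = 3.027 ⇒ ω_n = 1.74 rad/s, and ζ = 4.6/(2ω_n) = 1.32.

ζ = 1.32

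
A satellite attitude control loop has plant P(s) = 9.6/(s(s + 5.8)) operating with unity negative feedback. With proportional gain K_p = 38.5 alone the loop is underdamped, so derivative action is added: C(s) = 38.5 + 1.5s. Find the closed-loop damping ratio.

Forward path: (38.5 + 1.5s)·9.6/(s(s+5.8)). The closed-loop characteristic equation is s² + (5.8 + 9.6·1.5)s + 9.6·38.5 = 0.
That is s² + 20.2s + 369.6 = 0, so ω_n = 19.22 rad/s and ζ = 20.2/(2·19.22) = 0.5254.

ζ = 0.525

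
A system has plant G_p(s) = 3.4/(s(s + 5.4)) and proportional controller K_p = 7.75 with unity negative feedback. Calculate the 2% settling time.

T_s ≈ 1.48 s

The closed-loop denominator s² + 5.4s + 26.35 gives ω_n = √26.35 = 5.133 and ζ = 5.4/(2ω_n) = 0.526.
2% settling time T_s ≈ 4/(ζω_n) = 4/2.7 = 1.48 s.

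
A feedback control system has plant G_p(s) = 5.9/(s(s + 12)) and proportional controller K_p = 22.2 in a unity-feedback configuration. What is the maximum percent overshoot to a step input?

From 1 + K_pG_p(s) = 0: s² + 12s + 131 = 0 ⇒ ω_n = 11.44, ζ = 0.5243.
%OS = 100·exp(−πζ/√(1−ζ²)) = 100·exp(−π·0.5243/√0.7251) = 14.5%.

14.5%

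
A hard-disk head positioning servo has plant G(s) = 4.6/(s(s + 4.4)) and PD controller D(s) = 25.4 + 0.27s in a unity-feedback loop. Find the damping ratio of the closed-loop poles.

Forward path: (25.4 + 0.27s)·4.6/(s(s+4.4)). The closed-loop characteristic equation is s² + (4.4 + 4.6·0.27)s + 4.6·25.4 = 0.
That is s² + 5.642s + 116.8 = 0, so ω_n = 10.81 rad/s and ζ = 5.642/(2·10.81) = 0.261.

ζ = 0.261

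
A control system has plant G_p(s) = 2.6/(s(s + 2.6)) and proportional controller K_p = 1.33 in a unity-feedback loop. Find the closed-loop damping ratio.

The closed-loop denominator is s(s+2.6) + 1.33·2.6 = s² + 2.6s + 3.458.
Matching s² + 2ζω_n s + ω_n²: ω_n = √3.458 = 1.86 rad/s and 2ζω_n = 2.6, so ζ = 2.6/(2·1.86) = 0.699.

ζ = 0.699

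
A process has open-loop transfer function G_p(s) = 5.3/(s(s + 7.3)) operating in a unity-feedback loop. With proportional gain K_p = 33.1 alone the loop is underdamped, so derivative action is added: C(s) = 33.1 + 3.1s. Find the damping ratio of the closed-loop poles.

ζ = 0.896

Forward path: (33.1 + 3.1s)·5.3/(s(s+7.3)). The closed-loop characteristic equation is s² + (7.3 + 5.3·3.1)s + 5.3·33.1 = 0.
That is s² + 23.73s + 175.4 = 0, so ω_n = 13.24 rad/s and ζ = 23.73/(2·13.24) = 0.8958.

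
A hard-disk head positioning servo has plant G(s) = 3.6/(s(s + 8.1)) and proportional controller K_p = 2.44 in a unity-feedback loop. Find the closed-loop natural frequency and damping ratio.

ω_n = 2.96 rad/s, ζ = 1.37

1 + K_p·G(s) = 0 gives s² + 8.1s + 8.784 = 0.
Matching s² + 2ζω_n s + ω_n²: ω_n = √8.784 = 2.964 rad/s and 2ζω_n = 8.1, so ζ = 8.1/(2·2.964) = 1.37.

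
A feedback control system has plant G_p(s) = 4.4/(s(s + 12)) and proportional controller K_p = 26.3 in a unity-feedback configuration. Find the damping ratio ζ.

With unity feedback the closed-loop characteristic equation is s² + 12s + 26.3·4.4 = s² + 12s + 115.7 = 0.
So ω_n² = 115.7 ⇒ ω_n = 10.76 rad/s, and ζ = 12/(2ω_n) = 0.558.

ζ = 0.558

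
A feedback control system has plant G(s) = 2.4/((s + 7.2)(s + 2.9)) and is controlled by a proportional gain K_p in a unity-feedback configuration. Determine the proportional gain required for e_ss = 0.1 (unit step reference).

K_p = 78.3

The loop is type 0, so e_ss(step) = 1/(1 + K_pos) with K_pos = K_p·G(0).
G(0) = 0.1149. Require 1/(1 + K_p·0.1149) = 0.1, so 1 + 0.1149·K_p = 10.
K_p = (10 − 1)/0.1149 = 78.3.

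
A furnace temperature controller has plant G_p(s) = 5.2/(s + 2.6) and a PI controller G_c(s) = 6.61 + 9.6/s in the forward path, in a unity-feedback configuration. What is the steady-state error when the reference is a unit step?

0

The open loop G_c(s)G_p(s) has a pole at the origin (type 1), so the static position error constant is infinite and e_ss = 1/(1+∞) = 0.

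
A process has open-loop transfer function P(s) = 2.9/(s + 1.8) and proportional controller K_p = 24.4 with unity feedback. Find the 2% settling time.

T_s ≈ 0.0551 s

Closed-loop transfer function: T(s) = K_p·P(s)/(1 + K_p·P(s)) = 70.76/(s + 1.8 + 70.76) = 70.76/(s + 72.56).
Time constant τ = 1/72.56 = 0.01378 s, so the 2% settling time is about 4τ = 0.0551 s.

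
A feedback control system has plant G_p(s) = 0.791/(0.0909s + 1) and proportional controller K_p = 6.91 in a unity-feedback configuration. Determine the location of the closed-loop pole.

s = -71.13

Closed loop: T(s) = K_p·G_p/(1+K_p·G_p) = 5.466/(0.0909s + 1 + 5.466), with pole at s = −(1 + 5.466)/0.0909 = −71.13.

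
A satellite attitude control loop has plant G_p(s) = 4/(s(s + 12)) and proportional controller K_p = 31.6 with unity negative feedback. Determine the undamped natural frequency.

ω_n = 11.2 rad/s

The closed-loop denominator is s(s+12) + 31.6·4 = s² + 12s + 126.4.
So ω_n² = 126.4 ⇒ ω_n = 11.24 rad/s, and ζ = 12/(2ω_n) = 0.534.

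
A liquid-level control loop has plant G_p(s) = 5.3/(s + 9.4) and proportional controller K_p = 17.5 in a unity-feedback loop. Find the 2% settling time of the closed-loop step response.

Closed-loop transfer function: T(s) = K_p·G_p(s)/(1 + K_p·G_p(s)) = 92.75/(s + 9.4 + 92.75) = 92.75/(s + 102.2).
Time constant τ = 1/102.2 = 0.00979 s, so the 2% settling time is about 4τ = 0.0392 s.

T_s ≈ 0.0392 s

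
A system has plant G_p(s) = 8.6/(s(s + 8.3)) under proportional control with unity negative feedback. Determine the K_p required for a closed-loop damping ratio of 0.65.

Closed-loop characteristic equation: s² + 8.3s + K_p·8.6 = 0.
So ω_n = √(8.6K_p) and 2ζω_n = 8.3, giving ζ = 8.3/(2√(8.6K_p)).
Setting ζ = 0.65: √(8.6K_p) = 8.3/(2·0.65) = 6.385, so K_p = 40.76/8.6 = 4.74.

K_p = 4.74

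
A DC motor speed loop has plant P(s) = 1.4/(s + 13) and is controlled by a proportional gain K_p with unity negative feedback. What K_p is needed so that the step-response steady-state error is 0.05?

The loop is type 0, so e_ss(step) = 1/(1 + K_pos) with K_pos = K_p·P(0).
P(0) = 0.1077. Require 1/(1 + K_p·0.1077) = 0.05, so 1 + 0.1077·K_p = 20.
K_p = (20 − 1)/0.1077 = 176.

K_p = 176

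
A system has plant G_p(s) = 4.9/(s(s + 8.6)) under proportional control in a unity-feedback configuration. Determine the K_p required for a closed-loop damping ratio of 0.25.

Closed-loop characteristic equation: s² + 8.6s + K_p·4.9 = 0.
So ω_n = √(4.9K_p) and 2ζω_n = 8.6, giving ζ = 8.6/(2√(4.9K_p)).
Setting ζ = 0.25: √(4.9K_p) = 8.6/(2·0.25) = 17.2, so K_p = 295.8/4.9 = 60.4.

K_p = 60.4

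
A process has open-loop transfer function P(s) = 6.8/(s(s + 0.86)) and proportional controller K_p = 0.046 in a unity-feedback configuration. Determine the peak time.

From 1 + K_pP(s) = 0: s² + 0.86s + 0.3128 = 0 ⇒ ω_n = 0.5593, ζ = 0.7688.
Damped frequency ω_d = ω_n√(1−ζ²) = 0.3576 rad/s, so peak time T_p = π/ω_d = 8.78 s.

T_p = 8.78 s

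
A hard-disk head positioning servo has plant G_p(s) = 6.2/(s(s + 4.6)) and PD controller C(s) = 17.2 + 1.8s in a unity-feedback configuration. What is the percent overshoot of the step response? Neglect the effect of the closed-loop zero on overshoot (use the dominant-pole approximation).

Forward path: (17.2 + 1.8s)·6.2/(s(s+4.6)). The closed-loop characteristic equation is s² + (4.6 + 6.2·1.8)s + 6.2·17.2 = 0.
That is s² + 15.76s + 106.6 = 0, so ω_n = 10.33 rad/s and ζ = 15.76/(2·10.33) = 0.7631.
%OS = 100·exp(−πζ/√(1−ζ²)) = 2.45%.

2.45%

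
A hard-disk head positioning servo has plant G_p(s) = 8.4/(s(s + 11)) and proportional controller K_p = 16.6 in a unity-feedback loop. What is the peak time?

T_p = 0.301 s

The closed-loop denominator s² + 11s + 139.4 gives ω_n = √139.4 = 11.81 and ζ = 11/(2ω_n) = 0.4658.
Damped frequency ω_d = ω_n√(1−ζ²) = 10.45 rad/s, so peak time T_p = π/ω_d = 0.301 s.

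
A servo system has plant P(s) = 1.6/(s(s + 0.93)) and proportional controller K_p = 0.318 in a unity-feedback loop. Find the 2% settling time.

The closed-loop denominator s² + 0.93s + 0.5088 gives ω_n = √0.5088 = 0.7133 and ζ = 0.93/(2ω_n) = 0.6519.
2% settling time T_s ≈ 4/(ζω_n) = 4/0.465 = 8.6 s.

T_s ≈ 8.6 s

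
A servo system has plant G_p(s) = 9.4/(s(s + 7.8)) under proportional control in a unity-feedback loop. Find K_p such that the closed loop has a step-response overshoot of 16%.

K_p = 6.37

From %OS = 100·exp(−πζ/√(1−ζ²)) = 16%, ζ = −ln(0.16)/√(π²+ln²(0.16)) = 0.5039.
Characteristic equation s² + 7.8s + 9.4K_p = 0 gives ζ = 7.8/(2√(9.4K_p)).
Setting ζ = 0.5039: √(9.4K_p) = 7.8/(2·0.5039) = 7.74, so K_p = 59.91/9.4 = 6.37.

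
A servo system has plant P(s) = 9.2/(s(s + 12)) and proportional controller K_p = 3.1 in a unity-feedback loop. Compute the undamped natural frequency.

With unity feedback the closed-loop characteristic equation is s² + 12s + 3.1·9.2 = s² + 12s + 28.52 = 0.
Matching s² + 2ζω_n s + ω_n²: ω_n = √28.52 = 5.34 rad/s and 2ζω_n = 12, so ζ = 12/(2·5.34) = 1.12.

ω_n = 5.34 rad/s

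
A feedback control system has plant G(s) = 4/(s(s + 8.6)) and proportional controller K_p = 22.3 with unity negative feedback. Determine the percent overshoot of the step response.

20.1%

Closed-loop characteristic equation: s² + 8.6s + 89.2 = 0, so ω_n = 9.445 rad/s and ζ = 8.6/(2·9.445) = 0.4553.
%OS = 100·exp(−πζ/√(1−ζ²)) = 100·exp(−π·0.4553/√0.7927) = 20.1%.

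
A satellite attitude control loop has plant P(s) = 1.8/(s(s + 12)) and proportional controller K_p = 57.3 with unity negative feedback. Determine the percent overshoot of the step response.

10%

The closed-loop denominator s² + 12s + 103.1 gives ω_n = √103.1 = 10.16 and ζ = 12/(2ω_n) = 0.5908.
%OS = 100·exp(−πζ/√(1−ζ²)) = 100·exp(−π·0.5908/√0.651) = 10%.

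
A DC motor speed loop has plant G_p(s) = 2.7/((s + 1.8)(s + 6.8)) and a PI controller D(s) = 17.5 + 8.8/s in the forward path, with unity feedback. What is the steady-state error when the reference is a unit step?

0

The open loop D(s)G_p(s) has a pole at the origin (type 1), so the static position error constant is infinite and e_ss = 1/(1+∞) = 0.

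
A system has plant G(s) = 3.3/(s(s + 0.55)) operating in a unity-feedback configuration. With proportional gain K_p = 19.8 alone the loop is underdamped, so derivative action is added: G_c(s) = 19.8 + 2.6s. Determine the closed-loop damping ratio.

ζ = 0.565

Forward path: (19.8 + 2.6s)·3.3/(s(s+0.55)). The closed-loop characteristic equation is s² + (0.55 + 3.3·2.6)s + 3.3·19.8 = 0.
That is s² + 9.13s + 65.34 = 0, so ω_n = 8.083 rad/s and ζ = 9.13/(2·8.083) = 0.5647.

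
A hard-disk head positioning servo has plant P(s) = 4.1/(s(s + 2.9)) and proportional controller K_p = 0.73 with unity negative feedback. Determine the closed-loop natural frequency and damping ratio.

The closed-loop denominator is s(s+2.9) + 0.73·4.1 = s² + 2.9s + 2.993.
So ω_n² = 2.993 ⇒ ω_n = 1.73 rad/s, and ζ = 2.9/(2ω_n) = 0.838.

ω_n = 1.73 rad/s, ζ = 0.838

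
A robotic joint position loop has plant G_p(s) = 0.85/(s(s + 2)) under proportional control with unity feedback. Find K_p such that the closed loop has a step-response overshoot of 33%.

From %OS = 100·exp(−πζ/√(1−ζ²)) = 33%, ζ = −ln(0.33)/√(π²+ln²(0.33)) = 0.3328.
Characteristic equation s² + 2s + 0.85K_p = 0 gives ζ = 2/(2√(0.85K_p)).
Setting ζ = 0.3328: √(0.85K_p) = 2/(2·0.3328) = 3.005, so K_p = 9.03/0.85 = 10.6.

K_p = 10.6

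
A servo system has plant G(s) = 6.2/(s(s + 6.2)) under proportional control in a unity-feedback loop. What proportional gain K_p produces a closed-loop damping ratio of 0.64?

Closed-loop characteristic equation: s² + 6.2s + K_p·6.2 = 0.
So ω_n = √(6.2K_p) and 2ζω_n = 6.2, giving ζ = 6.2/(2√(6.2K_p)).
Setting ζ = 0.64: √(6.2K_p) = 6.2/(2·0.64) = 4.844, so K_p = 23.46/6.2 = 3.78.

K_p = 3.78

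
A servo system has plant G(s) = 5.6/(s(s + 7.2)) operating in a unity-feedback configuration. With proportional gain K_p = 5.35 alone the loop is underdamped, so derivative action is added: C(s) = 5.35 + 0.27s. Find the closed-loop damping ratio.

Forward path: (5.35 + 0.27s)·5.6/(s(s+7.2)). The closed-loop characteristic equation is s² + (7.2 + 5.6·0.27)s + 5.6·5.35 = 0.
That is s² + 8.712s + 29.96 = 0, so ω_n = 5.474 rad/s and ζ = 8.712/(2·5.474) = 0.7958.

ζ = 0.796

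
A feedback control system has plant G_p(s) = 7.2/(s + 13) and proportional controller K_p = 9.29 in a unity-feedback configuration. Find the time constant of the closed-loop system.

Closed-loop transfer function: T(s) = K_p·G_p(s)/(1 + K_p·G_p(s)) = 66.89/(s + 13 + 66.89) = 66.89/(s + 79.89).
Time constant τ = 1/79.89 = 0.0125 s.

τ = 0.0125 s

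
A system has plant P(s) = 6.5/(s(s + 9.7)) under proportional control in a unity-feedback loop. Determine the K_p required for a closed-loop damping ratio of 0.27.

Closed-loop characteristic equation: s² + 9.7s + K_p·6.5 = 0.
So ω_n = √(6.5K_p) and 2ζω_n = 9.7, giving ζ = 9.7/(2√(6.5K_p)).
Setting ζ = 0.27: √(6.5K_p) = 9.7/(2·0.27) = 17.96, so K_p = 322.7/6.5 = 49.6.

K_p = 49.6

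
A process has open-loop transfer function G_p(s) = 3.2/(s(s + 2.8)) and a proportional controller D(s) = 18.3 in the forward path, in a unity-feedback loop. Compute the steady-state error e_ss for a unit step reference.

The open loop D(s)G_p(s) has a pole at the origin (type 1), so the static position error constant is infinite and e_ss = 1/(1+∞) = 0.

0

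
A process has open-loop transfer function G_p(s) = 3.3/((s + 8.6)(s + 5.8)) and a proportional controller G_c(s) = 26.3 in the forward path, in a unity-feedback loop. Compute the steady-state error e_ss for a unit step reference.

0.365

The loop is type 0. Static position error constant K_pos = G_c(0)·G_p(0) = 26.3·0.06616 = 1.74.
Steady-state error to a unit step: e_ss = 1/(1+K_pos) = 1/2.74 = 0.365.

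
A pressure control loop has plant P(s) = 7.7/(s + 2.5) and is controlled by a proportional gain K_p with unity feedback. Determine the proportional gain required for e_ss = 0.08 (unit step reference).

The loop is type 0, so e_ss(step) = 1/(1 + K_pos) with K_pos = K_p·P(0).
P(0) = 3.08. Require 1/(1 + K_p·3.08) = 0.08, so 1 + 3.08·K_p = 12.5.
K_p = (12.5 − 1)/3.08 = 3.73.

K_p = 3.73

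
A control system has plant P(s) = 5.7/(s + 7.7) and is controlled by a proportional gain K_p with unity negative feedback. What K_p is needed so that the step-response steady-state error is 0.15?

Steady-state error for a unit step on this type-0 loop is 1/(1 + K_p·P(0)).
P(0) = 0.7403. Require 1/(1 + K_p·0.7403) = 0.15, so 1 + 0.7403·K_p = 6.667.
K_p = (6.667 − 1)/0.7403 = 7.65.

K_p = 7.65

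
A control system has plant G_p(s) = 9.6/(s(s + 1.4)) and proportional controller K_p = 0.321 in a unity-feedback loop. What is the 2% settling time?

The closed-loop denominator s² + 1.4s + 3.082 gives ω_n = √3.082 = 1.755 and ζ = 1.4/(2ω_n) = 0.3988.
2% settling time T_s ≈ 4/(ζω_n) = 4/0.7 = 5.71 s.

T_s ≈ 5.71 s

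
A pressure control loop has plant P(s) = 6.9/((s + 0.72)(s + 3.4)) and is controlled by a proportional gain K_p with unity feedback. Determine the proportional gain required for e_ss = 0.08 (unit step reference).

Steady-state error for a unit step on this type-0 loop is 1/(1 + K_p·P(0)).
P(0) = 2.819. Require 1/(1 + K_p·2.819) = 0.08, so 1 + 2.819·K_p = 12.5.
K_p = (12.5 − 1)/2.819 = 4.08.

K_p = 4.08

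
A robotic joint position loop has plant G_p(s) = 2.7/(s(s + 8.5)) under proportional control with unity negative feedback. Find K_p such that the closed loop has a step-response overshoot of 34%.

K_p = 63.4

From %OS = 100·exp(−πζ/√(1−ζ²)) = 34%, ζ = −ln(0.34)/√(π²+ln²(0.34)) = 0.3248.
Characteristic equation s² + 8.5s + 2.7K_p = 0 gives ζ = 8.5/(2√(2.7K_p)).
Setting ζ = 0.3248: √(2.7K_p) = 8.5/(2·0.3248) = 13.09, so K_p = 171.2/2.7 = 63.4.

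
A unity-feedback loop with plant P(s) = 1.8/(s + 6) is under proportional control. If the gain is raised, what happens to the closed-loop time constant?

The closed-loop bandwidth 6+K_p·1.8 grows with K_p, so τ shrinks.

decrease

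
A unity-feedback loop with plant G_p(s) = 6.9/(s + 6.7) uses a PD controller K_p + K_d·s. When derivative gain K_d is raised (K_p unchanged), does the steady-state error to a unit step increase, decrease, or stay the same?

K_d affects only the transient (the s-coefficient); the DC loop gain, and hence e_ss, depends only on K_p.

unchanged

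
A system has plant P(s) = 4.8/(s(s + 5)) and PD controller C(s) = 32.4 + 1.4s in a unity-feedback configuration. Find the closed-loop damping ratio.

Forward path: (32.4 + 1.4s)·4.8/(s(s+5)). The closed-loop characteristic equation is s² + (5 + 4.8·1.4)s + 4.8·32.4 = 0.
That is s² + 11.72s + 155.5 = 0, so ω_n = 12.47 rad/s and ζ = 11.72/(2·12.47) = 0.4699.

ζ = 0.47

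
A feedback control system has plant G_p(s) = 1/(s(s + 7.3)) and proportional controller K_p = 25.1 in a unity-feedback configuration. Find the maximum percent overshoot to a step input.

3.54%

The closed-loop denominator s² + 7.3s + 25.1 gives ω_n = √25.1 = 5.01 and ζ = 7.3/(2ω_n) = 0.7285.
%OS = 100·exp(−πζ/√(1−ζ²)) = 100·exp(−π·0.7285/√0.4692) = 3.54%.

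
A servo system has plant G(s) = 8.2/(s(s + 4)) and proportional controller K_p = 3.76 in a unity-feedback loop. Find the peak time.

T_p = 0.606 s

Closed-loop characteristic equation: s² + 4s + 30.83 = 0, so ω_n = 5.553 rad/s and ζ = 4/(2·5.553) = 0.3602.
Damped frequency ω_d = ω_n√(1−ζ²) = 5.18 rad/s, so peak time T_p = π/ω_d = 0.606 s.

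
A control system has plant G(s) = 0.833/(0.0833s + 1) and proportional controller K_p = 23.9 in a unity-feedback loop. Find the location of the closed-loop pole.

Closed loop: T(s) = K_p·G/(1+K_p·G) = 19.91/(0.0833s + 1 + 19.91), with pole at s = −(1 + 19.91)/0.0833 = −251.

s = -251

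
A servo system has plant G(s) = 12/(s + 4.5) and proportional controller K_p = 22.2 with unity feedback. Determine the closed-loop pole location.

s = -270.9

Closed-loop transfer function: T(s) = K_p·G(s)/(1 + K_p·G(s)) = 266.4/(s + 4.5 + 266.4) = 266.4/(s + 270.9).
The closed-loop pole is at s = −270.9.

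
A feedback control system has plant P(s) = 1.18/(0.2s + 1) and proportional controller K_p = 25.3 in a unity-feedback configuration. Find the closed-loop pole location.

Closed loop: T(s) = K_p·P/(1+K_p·P) = 29.85/(0.2s + 1 + 29.85), with pole at s = −(1 + 29.85)/0.2 = −154.3.

s = -154.3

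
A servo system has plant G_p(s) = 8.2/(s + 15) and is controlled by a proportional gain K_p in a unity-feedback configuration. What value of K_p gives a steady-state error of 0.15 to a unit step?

K_p = 10.4

For a type-0 loop with proportional control, e_ss = 1/(1 + K_p·G_p(0)).
G_p(0) = 0.5467. Require 1/(1 + K_p·0.5467) = 0.15, so 1 + 0.5467·K_p = 6.667.
K_p = (6.667 − 1)/0.5467 = 10.4.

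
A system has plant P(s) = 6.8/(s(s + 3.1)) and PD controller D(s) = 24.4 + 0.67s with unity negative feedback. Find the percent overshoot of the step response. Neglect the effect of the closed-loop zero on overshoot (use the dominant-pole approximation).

Forward path: (24.4 + 0.67s)·6.8/(s(s+3.1)). The closed-loop characteristic equation is s² + (3.1 + 6.8·0.67)s + 6.8·24.4 = 0.
That is s² + 7.656s + 165.9 = 0, so ω_n = 12.88 rad/s and ζ = 7.656/(2·12.88) = 0.2972.
%OS = 100·exp(−πζ/√(1−ζ²)) = 37.6%.

37.6%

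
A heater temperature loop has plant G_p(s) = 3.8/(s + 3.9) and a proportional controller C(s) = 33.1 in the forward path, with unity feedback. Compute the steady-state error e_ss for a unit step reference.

0.0301

The loop is type 0. Static position error constant K_pos = C(0)·G_p(0) = 33.1·0.9744 = 32.25.
Steady-state error to a unit step: e_ss = 1/(1+K_pos) = 1/33.25 = 0.0301.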